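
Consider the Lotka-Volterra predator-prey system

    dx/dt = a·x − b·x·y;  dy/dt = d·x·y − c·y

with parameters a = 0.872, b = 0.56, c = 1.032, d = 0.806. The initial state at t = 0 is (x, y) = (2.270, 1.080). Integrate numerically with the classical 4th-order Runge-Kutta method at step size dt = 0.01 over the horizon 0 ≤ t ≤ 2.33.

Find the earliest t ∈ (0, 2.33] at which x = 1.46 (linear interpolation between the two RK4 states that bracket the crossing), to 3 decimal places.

t=0.000: state=(2.270, 1.080)
step 1 (dt=0.01): k1=(0.607, 0.861), k2=(0.602, 0.868), k3=(0.602, 0.868), k4=(0.597, 0.874); state += dt/6·(k1+2k2+2k3+k4)
t=0.010: state=(2.276, 1.089)
t=0.020: state=(2.282, 1.097)
t=0.030: state=(2.288, 1.106)
continuing one RK4 step at a time; state shown every 10 steps (Δt=0.1):
t=0.100: state=(2.326, 1.172)
t=0.200: state=(2.369, 1.278)
t=0.300: state=(2.399, 1.397)
t=0.400: state=(2.412, 1.530)
t=0.500: state=(2.406, 1.675)
t=0.600: state=(2.379, 1.833)
t=0.700: state=(2.332, 1.999)
t=0.800: state=(2.264, 2.170)
t=0.900: state=(2.177, 2.341)
t=1.000: state=(2.074, 2.507)
t=1.100: state=(1.958, 2.660)
t=1.200: state=(1.834, 2.796)
t=1.300: state=(1.705, 2.908)
t=1.400: state=(1.577, 2.994)
t=1.490: state=(1.465, 3.046)
next step: t=1.500: state=(1.453, 3.051) — x has crossed 1.46
linear interpolation between t=1.490 (1.46482) and t=1.500 (1.45264) → t≈1.494

t = 1.494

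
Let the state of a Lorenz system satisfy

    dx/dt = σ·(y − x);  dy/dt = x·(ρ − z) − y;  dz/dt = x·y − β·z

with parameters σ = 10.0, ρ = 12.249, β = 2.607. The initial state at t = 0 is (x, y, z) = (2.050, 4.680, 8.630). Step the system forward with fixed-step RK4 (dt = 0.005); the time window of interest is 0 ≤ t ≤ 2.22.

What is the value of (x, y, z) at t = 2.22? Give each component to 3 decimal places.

t=0.000: state=(2.050, 4.680, 8.630)
step 1 (dt=0.005): k1=(26.300, 2.739, -12.904), k2=(25.711, 3.038, -12.498), k3=(25.733, 3.030, -12.506), k4=(25.165, 3.326, -12.106); state += dt/6·(k1+2k2+2k3+k4)
t=0.005: state=(2.179, 4.695, 8.567)
t=0.010: state=(2.302, 4.713, 8.509)
t=0.015: state=(2.420, 4.734, 8.454)
continuing one RK4 step at a time; state shown every 20 steps (Δt=0.1):
t=0.100: state=(3.947, 5.434, 8.039)
t=0.200: state=(5.338, 6.674, 8.710)
t=0.300: state=(6.551, 7.555, 10.523)
t=0.400: state=(7.137, 7.219, 12.685)
t=0.500: state=(6.690, 5.784, 13.788)
t=0.600: state=(5.577, 4.399, 13.341)
t=0.700: state=(4.552, 3.746, 12.045)
t=0.800: state=(4.018, 3.755, 10.660)
t=0.900: state=(4.002, 4.216, 9.600)
t=1.000: state=(4.411, 4.994, 9.094)
t=1.100: state=(5.121, 5.925, 9.308)
t=1.200: state=(5.926, 6.674, 10.276)
t=1.300: state=(6.484, 6.791, 11.664)
t=1.400: state=(6.469, 6.136, 12.725)
t=1.500: state=(5.903, 5.175, 12.885)
t=1.600: state=(5.167, 4.489, 12.252)
t=1.700: state=(4.636, 4.277, 11.299)
t=1.800: state=(4.464, 4.475, 10.435)
t=1.900: state=(4.638, 4.960, 9.919)
t=2.000: state=(5.070, 5.587, 9.899)
t=2.100: state=(5.611, 6.138, 10.405)
t=2.200: state=(6.044, 6.344, 11.257)
t=2.220: state=(6.097, 6.327, 11.435)

(x, y, z) = (6.097, 6.327, 11.435)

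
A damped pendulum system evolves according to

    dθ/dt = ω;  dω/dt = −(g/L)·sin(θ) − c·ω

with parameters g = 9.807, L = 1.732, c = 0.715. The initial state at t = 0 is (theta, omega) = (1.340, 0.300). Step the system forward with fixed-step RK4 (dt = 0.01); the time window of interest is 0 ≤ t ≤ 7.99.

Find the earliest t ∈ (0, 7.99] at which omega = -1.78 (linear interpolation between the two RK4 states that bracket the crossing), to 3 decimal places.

t=0.000: state=(1.340, 0.300)
step 1 (dt=0.01): k1=(0.300, -5.727), k2=(0.271, -5.708), k3=(0.271, -5.708), k4=(0.243, -5.689); state += dt/6·(k1+2k2+2k3+k4)
t=0.010: state=(1.343, 0.243)
t=0.020: state=(1.345, 0.186)
t=0.030: state=(1.346, 0.130)
t=0.440: state=(0.978, -1.780)
next step: t=0.450: state=(0.960, -1.814) — omega has crossed -1.78
linear interpolation between t=0.440 (-1.77981) and t=0.450 (-1.81365) → t≈0.440

t = 0.440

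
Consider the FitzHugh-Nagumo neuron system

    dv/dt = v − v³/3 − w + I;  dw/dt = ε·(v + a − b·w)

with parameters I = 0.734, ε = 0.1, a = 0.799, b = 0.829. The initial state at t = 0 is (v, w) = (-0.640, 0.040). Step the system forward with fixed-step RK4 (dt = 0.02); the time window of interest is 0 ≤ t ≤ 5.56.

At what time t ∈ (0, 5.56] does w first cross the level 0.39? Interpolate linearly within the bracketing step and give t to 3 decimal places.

t = 3.998

t=0.000: state=(-0.640, 0.040)
step 1 (dt=0.02): k1=(0.141, 0.013), k2=(0.142, 0.013), k3=(0.142, 0.013), k4=(0.143, 0.013); state += dt/6·(k1+2k2+2k3+k4)
t=0.020: state=(-0.637, 0.040)
t=0.040: state=(-0.634, 0.041)
t=0.060: state=(-0.631, 0.041)
continuing one RK4 step at a time; state shown every 10 steps (Δt=0.2):
t=0.200: state=(-0.610, 0.043)
t=0.400: state=(-0.577, 0.046)
t=0.600: state=(-0.540, 0.050)
t=0.800: state=(-0.498, 0.055)
t=1.000: state=(-0.451, 0.060)
t=1.200: state=(-0.397, 0.067)
t=1.400: state=(-0.334, 0.074)
t=1.600: state=(-0.261, 0.083)
t=1.800: state=(-0.174, 0.093)
t=2.000: state=(-0.072, 0.105)
t=2.200: state=(0.050, 0.119)
t=2.400: state=(0.195, 0.135)
t=2.600: state=(0.367, 0.154)
t=2.800: state=(0.567, 0.177)
t=3.000: state=(0.790, 0.203)
t=3.200: state=(1.024, 0.234)
t=3.400: state=(1.249, 0.268)
t=3.600: state=(1.443, 0.307)
t=3.800: state=(1.594, 0.348)
t=3.980: state=(1.689, 0.386)
next step: t=4.000: state=(1.697, 0.390) — w has crossed 0.39
linear interpolation between t=3.980 (0.38606) and t=4.000 (0.39040) → t≈3.998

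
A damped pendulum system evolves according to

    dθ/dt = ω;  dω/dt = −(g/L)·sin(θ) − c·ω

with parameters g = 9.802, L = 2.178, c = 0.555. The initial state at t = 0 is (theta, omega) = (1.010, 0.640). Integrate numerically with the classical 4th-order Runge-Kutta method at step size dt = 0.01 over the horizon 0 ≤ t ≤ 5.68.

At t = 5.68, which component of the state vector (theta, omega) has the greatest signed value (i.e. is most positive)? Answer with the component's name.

largest component: omega

t=0.000: state=(1.010, 0.640)
step 1 (dt=0.01): k1=(0.640, -4.166), k2=(0.619, -4.162), k3=(0.619, -4.162), k4=(0.598, -4.158); state += dt/6·(k1+2k2+2k3+k4)
t=0.010: state=(1.016, 0.598)
t=0.020: state=(1.022, 0.557)
t=0.030: state=(1.027, 0.515)
continuing one RK4 step at a time; state shown every 20 steps (Δt=0.2):
t=0.200: state=(1.056, -0.165)
t=0.400: state=(0.951, -0.871)
t=0.600: state=(0.719, -1.413)
t=0.800: state=(0.401, -1.717)
t=1.000: state=(0.052, -1.724)
t=1.200: state=(-0.269, -1.445)
t=1.400: state=(-0.512, -0.961)
t=1.600: state=(-0.648, -0.386)
t=1.800: state=(-0.667, 0.181)
t=2.000: state=(-0.581, 0.665)
t=2.200: state=(-0.411, 1.003)
t=2.400: state=(-0.192, 1.151)
t=2.600: state=(0.035, 1.094)
t=2.800: state=(0.233, 0.860)
t=3.000: state=(0.372, 0.510)
t=3.200: state=(0.435, 0.117)
t=3.400: state=(0.420, -0.253)
t=3.600: state=(0.339, -0.545)
t=3.800: state=(0.210, -0.720)
t=4.000: state=(0.060, -0.758)
t=4.200: state=(-0.085, -0.665)
t=4.400: state=(-0.200, -0.471)
t=4.600: state=(-0.269, -0.220)
t=4.800: state=(-0.287, 0.041)
t=5.000: state=(-0.255, 0.267)
t=5.200: state=(-0.184, 0.427)
t=5.400: state=(-0.090, 0.499)
t=5.600: state=(0.009, 0.480)
t=5.680: state=(0.046, 0.449)
compare at T: theta=0.046, omega=0.449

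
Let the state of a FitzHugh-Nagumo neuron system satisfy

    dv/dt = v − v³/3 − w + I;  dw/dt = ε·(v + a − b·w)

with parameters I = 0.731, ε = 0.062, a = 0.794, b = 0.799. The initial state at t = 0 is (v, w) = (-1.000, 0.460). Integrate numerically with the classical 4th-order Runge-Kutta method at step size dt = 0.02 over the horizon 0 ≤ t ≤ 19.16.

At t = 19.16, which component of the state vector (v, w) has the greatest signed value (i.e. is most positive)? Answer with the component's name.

largest component: v

t=0.000: state=(-1.000, 0.460)
step 1 (dt=0.02): k1=(-0.396, -0.036), k2=(-0.395, -0.036), k3=(-0.395, -0.036), k4=(-0.395, -0.036); state += dt/6·(k1+2k2+2k3+k4)
t=0.020: state=(-1.008, 0.459)
t=0.040: state=(-1.016, 0.459)
t=0.060: state=(-1.024, 0.458)
continuing one RK4 step at a time; state shown every 50 steps (Δt=1):
t=1.000: state=(-1.329, 0.414)
t=2.000: state=(-1.459, 0.357)
t=3.000: state=(-1.468, 0.299)
t=4.000: state=(-1.437, 0.245)
t=5.000: state=(-1.395, 0.195)
t=6.000: state=(-1.348, 0.151)
t=7.000: state=(-1.298, 0.112)
t=8.000: state=(-1.246, 0.077)
t=9.000: state=(-1.192, 0.048)
t=10.000: state=(-1.134, 0.023)
t=11.000: state=(-1.071, 0.003)
t=12.000: state=(-1.001, -0.012)
t=13.000: state=(-0.917, -0.021)
t=14.000: state=(-0.812, -0.024)
t=15.000: state=(-0.663, -0.020)
t=16.000: state=(-0.410, -0.004)
t=17.000: state=(0.139, 0.033)
t=18.000: state=(1.291, 0.121)
t=19.000: state=(1.882, 0.265)
t=19.160: state=(1.897, 0.290)
compare at T: v=1.897, w=0.290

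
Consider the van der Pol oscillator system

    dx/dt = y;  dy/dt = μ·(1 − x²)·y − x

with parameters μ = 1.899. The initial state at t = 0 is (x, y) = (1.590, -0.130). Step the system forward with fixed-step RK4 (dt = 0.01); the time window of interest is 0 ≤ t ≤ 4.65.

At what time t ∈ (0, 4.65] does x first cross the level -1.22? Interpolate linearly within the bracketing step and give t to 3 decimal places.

t=0.000: state=(1.590, -0.130)
step 1 (dt=0.01): k1=(-0.130, -1.213), k2=(-0.136, -1.195), k3=(-0.136, -1.195), k4=(-0.142, -1.178); state += dt/6·(k1+2k2+2k3+k4)
t=0.010: state=(1.589, -0.142)
t=0.020: state=(1.587, -0.154)
t=0.030: state=(1.586, -0.165)
continuing one RK4 step at a time; state shown every 20 steps (Δt=0.2):
t=0.200: state=(1.544, -0.316)
t=0.400: state=(1.468, -0.435)
t=0.600: state=(1.371, -0.533)
t=0.800: state=(1.255, -0.635)
t=1.000: state=(1.115, -0.765)
t=1.200: state=(0.945, -0.951)
t=1.400: state=(0.728, -1.242)
t=1.600: state=(0.435, -1.723)
t=1.800: state=(0.018, -2.512)
t=2.000: state=(-0.584, -3.475)
t=2.170: state=(-1.198, -3.527)
next step: t=2.180: state=(-1.234, -3.483) — x has crossed -1.22
linear interpolation between t=2.170 (-1.19847) and t=2.180 (-1.23353) → t≈2.176

t = 2.176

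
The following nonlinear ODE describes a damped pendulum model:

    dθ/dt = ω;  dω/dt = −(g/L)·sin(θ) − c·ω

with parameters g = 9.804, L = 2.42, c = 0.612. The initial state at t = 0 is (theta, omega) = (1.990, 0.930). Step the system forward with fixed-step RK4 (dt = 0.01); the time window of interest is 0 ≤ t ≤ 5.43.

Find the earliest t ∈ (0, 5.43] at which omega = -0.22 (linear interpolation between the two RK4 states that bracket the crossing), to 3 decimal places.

t=0.000: state=(1.990, 0.930)
step 1 (dt=0.01): k1=(0.930, -4.270), k2=(0.909, -4.249), k3=(0.909, -4.249), k4=(0.888, -4.228); state += dt/6·(k1+2k2+2k3+k4)
t=0.010: state=(1.999, 0.888)
t=0.020: state=(2.008, 0.845)
t=0.030: state=(2.016, 0.804)
continuing one RK4 step at a time; state shown every 20 steps (Δt=0.2):
t=0.200: state=(2.096, 0.149)
t=0.300: state=(2.093, -0.200)
next step: t=0.310: state=(2.091, -0.234) — omega has crossed -0.22
linear interpolation between t=0.300 (-0.19973) and t=0.310 (-0.23353) → t≈0.306

t = 0.306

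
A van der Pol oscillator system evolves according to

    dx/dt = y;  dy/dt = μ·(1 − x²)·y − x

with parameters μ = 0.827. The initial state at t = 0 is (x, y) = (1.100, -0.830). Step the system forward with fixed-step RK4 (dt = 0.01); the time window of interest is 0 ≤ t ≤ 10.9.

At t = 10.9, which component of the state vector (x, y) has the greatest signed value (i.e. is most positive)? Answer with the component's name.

t=0.000: state=(1.100, -0.830)
step 1 (dt=0.01): k1=(-0.830, -0.956), k2=(-0.835, -0.957), k3=(-0.835, -0.957), k4=(-0.840, -0.959); state += dt/6·(k1+2k2+2k3+k4)
t=0.010: state=(1.092, -0.840)
t=0.020: state=(1.083, -0.849)
t=0.030: state=(1.075, -0.859)
continuing one RK4 step at a time; state shown every 50 steps (Δt=0.5):
t=0.500: state=(0.554, -1.386)
t=1.000: state=(-0.325, -2.130)
t=1.500: state=(-1.407, -1.828)
t=2.000: state=(-1.908, -0.234)
t=2.500: state=(-1.807, 0.506)
t=3.000: state=(-1.463, 0.853)
t=3.500: state=(-0.943, 1.260)
t=4.000: state=(-0.150, 1.974)
t=4.500: state=(1.011, 2.444)
t=5.000: state=(1.889, 0.837)
t=5.500: state=(1.965, -0.320)
t=6.000: state=(1.693, -0.715)
t=6.500: state=(1.260, -1.032)
t=7.000: state=(0.628, -1.554)
t=7.500: state=(-0.351, -2.370)
t=8.000: state=(-1.530, -1.890)
t=8.500: state=(-2.002, -0.135)
t=9.000: state=(-1.868, 0.542)
t=9.500: state=(-1.517, 0.850)
t=10.000: state=(-1.005, 1.230)
t=10.500: state=(-0.235, 1.914)
t=10.900: state=(0.662, 2.495)
compare at T: x=0.662, y=2.495

largest component: y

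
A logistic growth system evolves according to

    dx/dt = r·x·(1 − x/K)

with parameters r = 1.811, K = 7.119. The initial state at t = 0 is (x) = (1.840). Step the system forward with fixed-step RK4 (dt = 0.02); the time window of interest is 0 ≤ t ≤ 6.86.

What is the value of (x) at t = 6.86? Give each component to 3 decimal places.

(x) = (7.119)

t=0.000: state=(1.840)
step 1 (dt=0.02): k1=(2.471), k2=(2.492), k3=(2.493), k4=(2.514); state += dt/6·(k1+2k2+2k3+k4)
t=0.020: state=(1.890)
t=0.040: state=(1.941)
t=0.060: state=(1.992)
continuing one RK4 step at a time; state shown every 25 steps (Δt=0.5):
t=0.500: state=(3.296)
t=1.000: state=(4.846)
t=1.500: state=(5.984)
t=2.000: state=(6.612)
t=2.500: state=(6.905)
t=3.000: state=(7.031)
t=3.500: state=(7.083)
t=4.000: state=(7.104)
t=4.500: state=(7.113)
t=5.000: state=(7.117)
t=5.500: state=(7.118)
t=6.000: state=(7.119)
t=6.500: state=(7.119)
t=6.860: state=(7.119)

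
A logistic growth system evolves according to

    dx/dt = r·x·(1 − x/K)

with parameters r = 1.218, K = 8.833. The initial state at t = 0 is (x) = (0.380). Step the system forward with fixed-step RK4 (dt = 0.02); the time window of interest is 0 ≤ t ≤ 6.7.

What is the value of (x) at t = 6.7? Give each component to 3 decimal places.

t=0.000: state=(0.380)
step 1 (dt=0.02): k1=(0.443), k2=(0.448), k3=(0.448), k4=(0.453); state += dt/6·(k1+2k2+2k3+k4)
t=0.020: state=(0.389)
t=0.040: state=(0.398)
t=0.060: state=(0.407)
continuing one RK4 step at a time; state shown every 25 steps (Δt=0.5):
t=0.500: state=(0.674)
t=1.000: state=(1.165)
t=1.500: state=(1.929)
t=2.000: state=(2.998)
t=2.500: state=(4.290)
t=3.000: state=(5.605)
t=3.500: state=(6.726)
t=4.000: state=(7.547)
t=4.500: state=(8.084)
t=5.000: state=(8.409)
t=5.500: state=(8.597)
t=6.000: state=(8.703)
t=6.500: state=(8.762)
t=6.700: state=(8.777)

(x) = (8.777)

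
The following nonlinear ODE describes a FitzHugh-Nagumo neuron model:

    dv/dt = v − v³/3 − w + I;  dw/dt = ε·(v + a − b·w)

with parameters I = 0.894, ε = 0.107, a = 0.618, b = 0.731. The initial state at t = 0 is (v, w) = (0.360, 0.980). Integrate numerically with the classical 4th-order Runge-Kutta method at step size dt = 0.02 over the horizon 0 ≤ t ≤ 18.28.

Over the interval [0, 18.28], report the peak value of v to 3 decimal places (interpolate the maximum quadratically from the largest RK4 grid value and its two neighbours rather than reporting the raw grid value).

t=0.000: state=(0.360, 0.980)
step 1 (dt=0.02): k1=(0.258, 0.028), k2=(0.260, 0.028), k3=(0.260, 0.028), k4=(0.262, 0.029); state += dt/6·(k1+2k2+2k3+k4)
t=0.020: state=(0.365, 0.981)
t=0.040: state=(0.370, 0.981)
t=0.060: state=(0.376, 0.982)
continuing one RK4 step at a time; state shown every 50 steps (Δt=1):
t=1.000: state=(0.726, 1.024)
t=2.000: state=(1.203, 1.111)
t=3.000: state=(1.449, 1.230)
t=4.000: state=(1.464, 1.352)
t=5.000: state=(1.399, 1.462)
t=6.000: state=(1.308, 1.555)
t=7.000: state=(1.202, 1.631)
t=8.000: state=(1.079, 1.689)
t=9.000: state=(0.927, 1.729)
t=10.000: state=(0.716, 1.748)
t=11.000: state=(0.359, 1.737)
t=12.000: state=(-0.440, 1.671)
t=13.000: state=(-1.655, 1.496)
t=14.000: state=(-1.898, 1.258)
t=15.000: state=(-1.835, 1.034)
t=16.000: state=(-1.747, 0.836)
t=17.000: state=(-1.657, 0.661)
t=18.000: state=(-1.564, 0.510)
t=18.280: state=(-1.537, 0.471)
largest grid value and its neighbours: v(3.540)=1.47387, v(3.560)=1.47392, v(3.580)=1.47391
parabola through these three points peaks at t≈3.568 with v≈1.47392

max v = 1.474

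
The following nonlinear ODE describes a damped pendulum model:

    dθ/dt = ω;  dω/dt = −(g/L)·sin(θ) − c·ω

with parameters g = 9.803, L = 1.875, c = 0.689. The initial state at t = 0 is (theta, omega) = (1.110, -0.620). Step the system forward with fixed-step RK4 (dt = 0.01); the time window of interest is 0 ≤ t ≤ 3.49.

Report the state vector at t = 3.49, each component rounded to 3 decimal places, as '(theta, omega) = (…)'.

(theta, omega) = (0.032, -0.739)

t=0.000: state=(1.110, -0.620)
step 1 (dt=0.01): k1=(-0.620, -4.256), k2=(-0.641, -4.234), k3=(-0.641, -4.234), k4=(-0.662, -4.212); state += dt/6·(k1+2k2+2k3+k4)
t=0.010: state=(1.104, -0.662)
t=0.020: state=(1.097, -0.704)
t=0.030: state=(1.090, -0.746)
continuing one RK4 step at a time; state shown every 20 steps (Δt=0.2):
t=0.200: state=(0.907, -1.371)
t=0.400: state=(0.579, -1.855)
t=0.600: state=(0.190, -1.978)
t=0.800: state=(-0.186, -1.717)
t=1.000: state=(-0.478, -1.167)
t=1.200: state=(-0.644, -0.487)
t=1.400: state=(-0.673, 0.183)
t=1.600: state=(-0.579, 0.738)
t=1.800: state=(-0.391, 1.101)
t=2.000: state=(-0.155, 1.221)
t=2.200: state=(0.081, 1.095)
t=2.400: state=(0.270, 0.777)
t=2.600: state=(0.385, 0.355)
t=2.800: state=(0.412, -0.076)
t=3.000: state=(0.359, -0.438)
t=3.200: state=(0.245, -0.675)
t=3.400: state=(0.099, -0.755)
t=3.490: state=(0.032, -0.739)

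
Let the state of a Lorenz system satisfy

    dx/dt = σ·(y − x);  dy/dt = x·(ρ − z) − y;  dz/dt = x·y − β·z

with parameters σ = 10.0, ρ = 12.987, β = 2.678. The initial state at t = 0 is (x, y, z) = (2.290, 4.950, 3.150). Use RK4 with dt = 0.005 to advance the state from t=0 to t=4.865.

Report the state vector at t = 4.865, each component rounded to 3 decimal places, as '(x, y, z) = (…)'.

t=0.000: state=(2.290, 4.950, 3.150)
step 1 (dt=0.005): k1=(26.600, 17.577, 2.900), k2=(26.374, 18.170, 3.313), k3=(26.395, 18.160, 3.311), k4=(26.188, 18.744, 3.729); state += dt/6·(k1+2k2+2k3+k4)
t=0.005: state=(2.422, 5.041, 3.167)
t=0.010: state=(2.552, 5.137, 3.187)
t=0.015: state=(2.681, 5.239, 3.212)
continuing one RK4 step at a time; state shown every 40 steps (Δt=0.2):
t=0.200: state=(7.876, 10.862, 8.783)
t=0.400: state=(8.364, 5.236, 18.433)
t=0.600: state=(2.665, 1.165, 12.704)
t=0.800: state=(1.713, 1.923, 7.855)
t=1.000: state=(3.070, 4.269, 5.708)
t=1.200: state=(6.679, 8.875, 8.605)
t=1.400: state=(8.374, 7.017, 16.391)
t=1.600: state=(4.193, 2.562, 13.629)
t=1.800: state=(2.904, 3.057, 9.272)
t=2.000: state=(4.318, 5.542, 7.778)
t=2.200: state=(7.207, 8.423, 11.343)
t=2.400: state=(6.990, 5.596, 15.228)
t=2.600: state=(4.265, 3.432, 12.375)
t=2.800: state=(3.959, 4.394, 9.525)
t=3.000: state=(5.629, 6.723, 9.767)
t=3.200: state=(7.147, 7.196, 13.277)
t=3.400: state=(5.752, 4.716, 13.749)
t=3.600: state=(4.427, 4.254, 11.272)
t=3.800: state=(4.965, 5.592, 10.082)
t=4.000: state=(6.371, 6.926, 11.653)
t=4.200: state=(6.406, 5.887, 13.490)
t=4.400: state=(5.151, 4.662, 12.416)
t=4.600: state=(4.883, 5.095, 10.886)
t=4.800: state=(5.731, 6.248, 11.082)
t=4.865: state=(6.045, 6.476, 11.556)

(x, y, z) = (6.045, 6.476, 11.556)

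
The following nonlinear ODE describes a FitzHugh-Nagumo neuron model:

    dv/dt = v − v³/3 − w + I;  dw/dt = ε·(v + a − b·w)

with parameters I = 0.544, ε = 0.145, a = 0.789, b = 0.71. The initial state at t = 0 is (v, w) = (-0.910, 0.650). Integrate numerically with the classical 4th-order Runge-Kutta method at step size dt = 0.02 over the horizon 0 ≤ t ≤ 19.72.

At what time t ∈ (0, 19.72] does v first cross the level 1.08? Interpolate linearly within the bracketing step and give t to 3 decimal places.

t = 15.753

t=0.000: state=(-0.910, 0.650)
step 1 (dt=0.02): k1=(-0.765, -0.084), k2=(-0.765, -0.085), k3=(-0.765, -0.085), k4=(-0.766, -0.087); state += dt/6·(k1+2k2+2k3+k4)
t=0.020: state=(-0.925, 0.648)
t=0.040: state=(-0.941, 0.647)
t=0.060: state=(-0.956, 0.645)
continuing one RK4 step at a time; state shown every 50 steps (Δt=1):
t=1.000: state=(-1.516, 0.522)
t=2.000: state=(-1.637, 0.358)
t=3.000: state=(-1.584, 0.209)
t=4.000: state=(-1.502, 0.085)
t=5.000: state=(-1.414, -0.015)
t=6.000: state=(-1.326, -0.094)
t=7.000: state=(-1.236, -0.152)
t=8.000: state=(-1.145, -0.193)
t=9.000: state=(-1.051, -0.216)
t=10.000: state=(-0.951, -0.225)
t=11.000: state=(-0.841, -0.217)
t=12.000: state=(-0.709, -0.194)
t=13.000: state=(-0.532, -0.153)
t=14.000: state=(-0.246, -0.084)
t=15.000: state=(0.336, 0.034)
t=15.740: state=(1.067, 0.185)
next step: t=15.760: state=(1.087, 0.190) — v has crossed 1.08
linear interpolation between t=15.740 (1.06663) and t=15.760 (1.08697) → t≈15.753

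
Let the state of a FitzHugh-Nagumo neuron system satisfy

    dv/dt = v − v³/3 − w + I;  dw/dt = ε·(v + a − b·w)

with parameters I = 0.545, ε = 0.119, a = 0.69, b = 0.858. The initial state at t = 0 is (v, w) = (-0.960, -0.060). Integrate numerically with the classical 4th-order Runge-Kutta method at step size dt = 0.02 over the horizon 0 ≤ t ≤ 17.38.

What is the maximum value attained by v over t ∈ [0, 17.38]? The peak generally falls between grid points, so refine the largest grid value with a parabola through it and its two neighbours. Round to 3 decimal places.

max v = 1.779

t=0.000: state=(-0.960, -0.060)
step 1 (dt=0.02): k1=(-0.060, -0.026), k2=(-0.060, -0.026), k3=(-0.060, -0.026), k4=(-0.060, -0.026); state += dt/6·(k1+2k2+2k3+k4)
t=0.020: state=(-0.961, -0.061)
t=0.040: state=(-0.962, -0.061)
t=0.060: state=(-0.964, -0.062)
continuing one RK4 step at a time; state shown every 50 steps (Δt=1):
t=1.000: state=(-1.008, -0.088)
t=2.000: state=(-1.027, -0.117)
t=3.000: state=(-1.018, -0.143)
t=4.000: state=(-0.985, -0.165)
t=5.000: state=(-0.932, -0.179)
t=6.000: state=(-0.861, -0.185)
t=7.000: state=(-0.766, -0.181)
t=8.000: state=(-0.633, -0.165)
t=9.000: state=(-0.421, -0.132)
t=10.000: state=(-0.004, -0.067)
t=11.000: state=(0.900, 0.063)
t=12.000: state=(1.702, 0.292)
t=13.000: state=(1.765, 0.541)
t=14.000: state=(1.674, 0.761)
t=15.000: state=(1.563, 0.949)
t=16.000: state=(1.446, 1.105)
t=17.000: state=(1.319, 1.232)
t=17.380: state=(1.267, 1.273)
largest grid value and its neighbours: v(12.600)=1.77887, v(12.620)=1.77889, v(12.640)=1.77881
parabola through these three points peaks at t≈12.614 with v≈1.77889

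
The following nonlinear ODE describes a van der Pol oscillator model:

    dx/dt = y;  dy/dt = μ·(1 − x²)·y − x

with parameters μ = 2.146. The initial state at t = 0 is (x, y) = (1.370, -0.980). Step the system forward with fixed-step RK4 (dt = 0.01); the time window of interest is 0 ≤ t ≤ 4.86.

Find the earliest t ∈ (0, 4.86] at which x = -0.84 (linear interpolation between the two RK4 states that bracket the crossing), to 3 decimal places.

t=0.000: state=(1.370, -0.980)
step 1 (dt=0.01): k1=(-0.980, 0.474), k2=(-0.978, 0.447), k3=(-0.978, 0.447), k4=(-0.976, 0.420); state += dt/6·(k1+2k2+2k3+k4)
t=0.010: state=(1.360, -0.976)
t=0.020: state=(1.350, -0.972)
t=0.030: state=(1.341, -0.968)
continuing one RK4 step at a time; state shown every 20 steps (Δt=0.2):
t=0.200: state=(1.177, -0.976)
t=0.400: state=(0.970, -1.122)
t=0.600: state=(0.717, -1.445)
t=0.800: state=(0.372, -2.070)
t=1.000: state=(-0.143, -3.163)
t=1.180: state=(-0.811, -4.133)
next step: t=1.190: state=(-0.853, -4.153) — x has crossed -0.84
linear interpolation between t=1.180 (-0.81122) and t=1.190 (-0.85266) → t≈1.187

t = 1.187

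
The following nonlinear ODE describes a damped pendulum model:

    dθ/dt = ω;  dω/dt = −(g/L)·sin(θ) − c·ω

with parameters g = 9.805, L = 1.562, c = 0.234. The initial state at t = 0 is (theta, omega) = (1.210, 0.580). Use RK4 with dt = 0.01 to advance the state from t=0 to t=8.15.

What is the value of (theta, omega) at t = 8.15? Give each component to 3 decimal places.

(theta, omega) = (0.429, -0.502)

t=0.000: state=(1.210, 0.580)
step 1 (dt=0.01): k1=(0.580, -6.009), k2=(0.550, -6.008), k3=(0.550, -6.008), k4=(0.520, -6.007); state += dt/6·(k1+2k2+2k3+k4)
t=0.010: state=(1.215, 0.520)
t=0.020: state=(1.220, 0.460)
t=0.030: state=(1.225, 0.400)
continuing one RK4 step at a time; state shown every 50 steps (Δt=0.5):
t=0.500: state=(0.787, -2.111)
t=1.000: state=(-0.475, -2.293)
t=1.500: state=(-1.039, 0.190)
t=2.000: state=(-0.363, 2.212)
t=2.500: state=(0.670, 1.408)
t=3.000: state=(0.789, -0.930)
t=3.500: state=(-0.043, -1.972)
t=4.000: state=(-0.729, -0.472)
t=4.500: state=(-0.455, 1.411)
t=5.000: state=(0.349, 1.381)
t=5.500: state=(0.629, -0.353)
t=6.000: state=(0.102, -1.475)
t=6.500: state=(-0.495, -0.619)
t=7.000: state=(-0.405, 0.905)
t=7.500: state=(0.184, 1.138)
t=8.000: state=(0.475, -0.097)
t=8.150: state=(0.429, -0.502)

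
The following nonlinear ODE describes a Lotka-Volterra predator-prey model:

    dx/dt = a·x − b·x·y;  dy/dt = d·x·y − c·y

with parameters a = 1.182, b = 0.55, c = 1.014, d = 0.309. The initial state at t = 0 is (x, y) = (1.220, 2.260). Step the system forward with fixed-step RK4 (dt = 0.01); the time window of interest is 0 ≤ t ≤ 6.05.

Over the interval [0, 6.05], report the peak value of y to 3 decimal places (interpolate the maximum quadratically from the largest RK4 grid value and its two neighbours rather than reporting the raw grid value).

t=0.000: state=(1.220, 2.260)
step 1 (dt=0.01): k1=(-0.074, -1.440), k2=(-0.070, -1.435), k3=(-0.070, -1.435), k4=(-0.065, -1.431); state += dt/6·(k1+2k2+2k3+k4)
t=0.010: state=(1.219, 2.246)
t=0.020: state=(1.219, 2.231)
t=0.030: state=(1.218, 2.217)
continuing one RK4 step at a time; state shown every 20 steps (Δt=0.2):
t=0.200: state=(1.224, 1.990)
t=0.400: state=(1.262, 1.754)
t=0.600: state=(1.333, 1.551)
t=0.800: state=(1.438, 1.379)
t=1.000: state=(1.578, 1.236)
t=1.200: state=(1.756, 1.118)
t=1.400: state=(1.978, 1.024)
t=1.600: state=(2.247, 0.953)
t=1.800: state=(2.571, 0.902)
t=2.000: state=(2.954, 0.874)
t=2.200: state=(3.401, 0.868)
t=2.400: state=(3.912, 0.888)
t=2.600: state=(4.483, 0.939)
t=2.800: state=(5.098, 1.031)
t=3.000: state=(5.722, 1.176)
t=3.200: state=(6.298, 1.393)
t=3.400: state=(6.735, 1.702)
t=3.600: state=(6.920, 2.123)
t=3.800: state=(6.747, 2.650)
t=4.000: state=(6.185, 3.232)
t=4.200: state=(5.326, 3.770)
t=4.400: state=(4.355, 4.152)
t=4.600: state=(3.456, 4.312)
t=4.800: state=(2.728, 4.257)
t=5.000: state=(2.186, 4.042)
t=5.200: state=(1.805, 3.731)
t=5.400: state=(1.546, 3.376)
t=5.600: state=(1.378, 3.016)
t=5.800: state=(1.277, 2.672)
t=6.000: state=(1.227, 2.357)
t=6.050: state=(1.221, 2.283)
largest grid value and its neighbours: y(4.630)=4.31628, y(4.640)=4.31673, y(4.650)=4.31665
parabola through these three points peaks at t≈4.644 with y≈4.31676

max y = 4.317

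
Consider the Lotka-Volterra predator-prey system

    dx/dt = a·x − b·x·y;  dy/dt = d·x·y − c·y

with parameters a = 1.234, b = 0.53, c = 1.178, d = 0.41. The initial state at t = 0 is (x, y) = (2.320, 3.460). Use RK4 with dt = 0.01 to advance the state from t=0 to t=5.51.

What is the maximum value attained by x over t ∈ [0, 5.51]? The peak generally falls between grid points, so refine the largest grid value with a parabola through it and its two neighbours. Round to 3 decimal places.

max x = 4.484

t=0.000: state=(2.320, 3.460)
step 1 (dt=0.01): k1=(-1.392, -0.785), k2=(-1.383, -0.794), k3=(-1.383, -0.794), k4=(-1.374, -0.802); state += dt/6·(k1+2k2+2k3+k4)
t=0.010: state=(2.306, 3.452)
t=0.020: state=(2.293, 3.444)
t=0.030: state=(2.279, 3.436)
continuing one RK4 step at a time; state shown every 20 steps (Δt=0.2):
t=0.200: state=(2.077, 3.272)
t=0.400: state=(1.902, 3.042)
t=0.600: state=(1.787, 2.795)
t=0.800: state=(1.723, 2.549)
t=1.000: state=(1.704, 2.317)
t=1.200: state=(1.725, 2.107)
t=1.400: state=(1.784, 1.922)
t=1.600: state=(1.879, 1.764)
t=1.800: state=(2.009, 1.634)
t=2.000: state=(2.175, 1.532)
t=2.200: state=(2.376, 1.459)
t=2.400: state=(2.612, 1.414)
t=2.600: state=(2.881, 1.399)
t=2.800: state=(3.178, 1.417)
t=3.000: state=(3.491, 1.471)
t=3.200: state=(3.805, 1.568)
t=3.400: state=(4.095, 1.713)
t=3.600: state=(4.327, 1.913)
t=3.800: state=(4.463, 2.169)
t=4.000: state=(4.468, 2.473)
t=4.200: state=(4.324, 2.805)
t=4.400: state=(4.040, 3.126)
t=4.600: state=(3.659, 3.388)
t=4.800: state=(3.239, 3.552)
t=5.000: state=(2.835, 3.599)
t=5.200: state=(2.484, 3.535)
t=5.400: state=(2.202, 3.382)
t=5.510: state=(2.077, 3.272)
largest grid value and its neighbours: x(3.900)=4.48373, x(3.910)=4.48384, x(3.920)=4.48359
parabola through these three points peaks at t≈3.908 with x≈4.48385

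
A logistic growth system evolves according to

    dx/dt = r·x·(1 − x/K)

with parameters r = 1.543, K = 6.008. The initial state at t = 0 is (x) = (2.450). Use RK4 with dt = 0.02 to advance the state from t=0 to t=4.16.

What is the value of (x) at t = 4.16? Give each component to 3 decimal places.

t=0.000: state=(2.450)
step 1 (dt=0.02): k1=(2.239), k2=(2.245), k3=(2.245), k4=(2.251); state += dt/6·(k1+2k2+2k3+k4)
t=0.020: state=(2.495)
t=0.040: state=(2.540)
t=0.060: state=(2.585)
continuing one RK4 step at a time; state shown every 10 steps (Δt=0.2):
t=0.200: state=(2.907)
t=0.400: state=(3.369)
t=0.600: state=(3.814)
t=0.800: state=(4.223)
t=1.000: state=(4.585)
t=1.200: state=(4.893)
t=1.400: state=(5.146)
t=1.600: state=(5.350)
t=1.800: state=(5.510)
t=2.000: state=(5.634)
t=2.200: state=(5.729)
t=2.400: state=(5.800)
t=2.600: state=(5.854)
t=2.800: state=(5.894)
t=3.000: state=(5.924)
t=3.200: state=(5.946)
t=3.400: state=(5.962)
t=3.600: state=(5.974)
t=3.800: state=(5.983)
t=4.000: state=(5.990)
t=4.160: state=(5.994)

(x) = (5.994)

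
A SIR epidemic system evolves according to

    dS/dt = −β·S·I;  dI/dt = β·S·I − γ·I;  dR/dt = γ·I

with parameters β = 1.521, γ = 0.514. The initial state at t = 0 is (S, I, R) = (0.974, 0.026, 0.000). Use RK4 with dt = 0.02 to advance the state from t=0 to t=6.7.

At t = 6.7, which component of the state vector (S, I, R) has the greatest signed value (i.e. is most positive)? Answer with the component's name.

t=0.000: state=(0.974, 0.026, 0.000)
step 1 (dt=0.02): k1=(-0.039, 0.025, 0.013), k2=(-0.039, 0.025, 0.013), k3=(-0.039, 0.025, 0.013), k4=(-0.039, 0.026, 0.014); state += dt/6·(k1+2k2+2k3+k4)
t=0.020: state=(0.973, 0.027, 0.000)
t=0.040: state=(0.972, 0.027, 0.001)
t=0.060: state=(0.972, 0.028, 0.001)
continuing one RK4 step at a time; state shown every 25 steps (Δt=0.5):
t=0.500: state=(0.950, 0.042, 0.009)
t=1.000: state=(0.912, 0.066, 0.022)
t=1.500: state=(0.857, 0.100, 0.043)
t=2.000: state=(0.782, 0.144, 0.074)
t=2.500: state=(0.687, 0.195, 0.118)
t=3.000: state=(0.581, 0.244, 0.174)
t=3.500: state=(0.475, 0.282, 0.242)
t=4.000: state=(0.380, 0.302, 0.318)
t=4.500: state=(0.302, 0.302, 0.396)
t=5.000: state=(0.241, 0.287, 0.472)
t=5.500: state=(0.196, 0.262, 0.543)
t=6.000: state=(0.162, 0.232, 0.606)
t=6.500: state=(0.137, 0.201, 0.662)
t=6.700: state=(0.130, 0.189, 0.682)
compare at T: S=0.130, I=0.189, R=0.682

largest component: R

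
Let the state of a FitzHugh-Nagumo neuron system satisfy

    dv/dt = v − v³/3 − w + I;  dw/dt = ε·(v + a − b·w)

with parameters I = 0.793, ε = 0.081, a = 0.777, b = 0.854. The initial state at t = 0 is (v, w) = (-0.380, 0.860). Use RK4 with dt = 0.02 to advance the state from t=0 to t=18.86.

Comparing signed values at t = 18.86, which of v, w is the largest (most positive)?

t=0.000: state=(-0.380, 0.860)
step 1 (dt=0.02): k1=(-0.429, -0.027), k2=(-0.432, -0.028), k3=(-0.432, -0.028), k4=(-0.436, -0.028); state += dt/6·(k1+2k2+2k3+k4)
t=0.020: state=(-0.389, 0.859)
t=0.040: state=(-0.397, 0.859)
t=0.060: state=(-0.406, 0.858)
continuing one RK4 step at a time; state shown every 50 steps (Δt=1):
t=1.000: state=(-0.966, 0.812)
t=2.000: state=(-1.500, 0.719)
t=3.000: state=(-1.625, 0.608)
t=4.000: state=(-1.596, 0.502)
t=5.000: state=(-1.538, 0.406)
t=6.000: state=(-1.475, 0.322)
t=7.000: state=(-1.408, 0.249)
t=8.000: state=(-1.340, 0.185)
t=9.000: state=(-1.268, 0.132)
t=10.000: state=(-1.193, 0.087)
t=11.000: state=(-1.110, 0.052)
t=12.000: state=(-1.017, 0.026)
t=13.000: state=(-0.906, 0.010)
t=14.000: state=(-0.759, 0.005)
t=15.000: state=(-0.533, 0.014)
t=16.000: state=(-0.089, 0.047)
t=17.000: state=(0.930, 0.134)
t=18.000: state=(1.820, 0.301)
t=18.860: state=(1.890, 0.463)
compare at T: v=1.890, w=0.463

largest component: v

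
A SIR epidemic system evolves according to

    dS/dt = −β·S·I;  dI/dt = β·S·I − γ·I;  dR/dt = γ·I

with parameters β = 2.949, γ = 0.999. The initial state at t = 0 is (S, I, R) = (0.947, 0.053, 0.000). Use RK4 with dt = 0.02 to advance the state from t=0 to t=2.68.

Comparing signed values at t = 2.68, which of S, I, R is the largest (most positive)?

t=0.000: state=(0.947, 0.053, 0.000)
step 1 (dt=0.02): k1=(-0.148, 0.095, 0.053), k2=(-0.150, 0.097, 0.054), k3=(-0.150, 0.097, 0.054), k4=(-0.153, 0.098, 0.055); state += dt/6·(k1+2k2+2k3+k4)
t=0.020: state=(0.944, 0.055, 0.001)
t=0.040: state=(0.941, 0.057, 0.002)
t=0.060: state=(0.938, 0.059, 0.003)
continuing one RK4 step at a time; state shown every 5 steps (Δt=0.1):
t=0.100: state=(0.931, 0.063, 0.006)
t=0.200: state=(0.912, 0.075, 0.013)
t=0.300: state=(0.890, 0.089, 0.021)
t=0.400: state=(0.866, 0.104, 0.030)
t=0.500: state=(0.837, 0.121, 0.042)
t=0.600: state=(0.806, 0.140, 0.055)
t=0.700: state=(0.771, 0.159, 0.070)
t=0.800: state=(0.733, 0.180, 0.087)
t=0.900: state=(0.693, 0.201, 0.106)
t=1.000: state=(0.651, 0.222, 0.127)
t=1.100: state=(0.608, 0.242, 0.150)
t=1.200: state=(0.565, 0.260, 0.175)
t=1.300: state=(0.522, 0.276, 0.202)
t=1.400: state=(0.480, 0.290, 0.230)
t=1.500: state=(0.440, 0.300, 0.260)
t=1.600: state=(0.402, 0.308, 0.290)
t=1.700: state=(0.367, 0.312, 0.321)
t=1.800: state=(0.335, 0.313, 0.352)
t=1.900: state=(0.305, 0.311, 0.383)
t=2.000: state=(0.279, 0.307, 0.414)
t=2.100: state=(0.255, 0.301, 0.445)
t=2.200: state=(0.234, 0.292, 0.474)
t=2.300: state=(0.215, 0.282, 0.503)
t=2.400: state=(0.198, 0.272, 0.531)
t=2.500: state=(0.183, 0.260, 0.557)
t=2.600: state=(0.170, 0.248, 0.583)
t=2.680: state=(0.160, 0.238, 0.602)
compare at T: S=0.160, I=0.238, R=0.602

largest component: R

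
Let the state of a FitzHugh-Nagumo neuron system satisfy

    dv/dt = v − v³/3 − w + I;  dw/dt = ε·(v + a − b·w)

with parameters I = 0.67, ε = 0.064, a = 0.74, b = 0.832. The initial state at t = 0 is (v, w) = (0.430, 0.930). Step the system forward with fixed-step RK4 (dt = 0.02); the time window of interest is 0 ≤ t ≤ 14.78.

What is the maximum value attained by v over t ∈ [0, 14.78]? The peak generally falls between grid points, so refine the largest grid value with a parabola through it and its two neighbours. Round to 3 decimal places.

max v = 1.369

t=0.000: state=(0.430, 0.930)
step 1 (dt=0.02): k1=(0.143, 0.025), k2=(0.144, 0.025), k3=(0.144, 0.025), k4=(0.145, 0.026); state += dt/6·(k1+2k2+2k3+k4)
t=0.020: state=(0.433, 0.931)
t=0.040: state=(0.436, 0.931)
t=0.060: state=(0.439, 0.932)
continuing one RK4 step at a time; state shown every 25 steps (Δt=0.5):
t=0.500: state=(0.514, 0.944)
t=1.000: state=(0.626, 0.960)
t=1.500: state=(0.767, 0.980)
t=2.000: state=(0.927, 1.005)
t=2.500: state=(1.085, 1.034)
t=3.000: state=(1.216, 1.066)
t=3.500: state=(1.304, 1.101)
t=4.000: state=(1.352, 1.138)
t=4.500: state=(1.368, 1.174)
t=5.000: state=(1.365, 1.210)
t=5.500: state=(1.348, 1.245)
t=6.000: state=(1.323, 1.277)
t=6.500: state=(1.292, 1.308)
t=7.000: state=(1.258, 1.338)
t=7.500: state=(1.219, 1.365)
t=8.000: state=(1.178, 1.390)
t=8.500: state=(1.132, 1.414)
t=9.000: state=(1.082, 1.435)
t=9.500: state=(1.026, 1.454)
t=10.000: state=(0.963, 1.470)
t=10.500: state=(0.890, 1.485)
t=11.000: state=(0.802, 1.496)
t=11.500: state=(0.691, 1.503)
t=12.000: state=(0.543, 1.507)
t=12.500: state=(0.332, 1.505)
t=13.000: state=(0.006, 1.494)
t=13.500: state=(-0.514, 1.471)
t=14.000: state=(-1.210, 1.428)
t=14.500: state=(-1.741, 1.367)
t=14.780: state=(-1.878, 1.327)
largest grid value and its neighbours: v(4.600)=1.36897, v(4.620)=1.36900, v(4.640)=1.36900
parabola through these three points peaks at t≈4.630 with v≈1.36900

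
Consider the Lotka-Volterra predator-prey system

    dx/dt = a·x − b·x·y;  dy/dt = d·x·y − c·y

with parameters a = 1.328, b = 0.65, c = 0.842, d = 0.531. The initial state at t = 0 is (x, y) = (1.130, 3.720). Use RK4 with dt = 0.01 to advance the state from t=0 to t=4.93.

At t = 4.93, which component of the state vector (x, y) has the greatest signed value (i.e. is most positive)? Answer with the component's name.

largest component: x

t=0.000: state=(1.130, 3.720)
step 1 (dt=0.01): k1=(-1.232, -0.900), k2=(-1.222, -0.911), k3=(-1.222, -0.911), k4=(-1.212, -0.922); state += dt/6·(k1+2k2+2k3+k4)
t=0.010: state=(1.118, 3.711)
t=0.020: state=(1.106, 3.702)
t=0.030: state=(1.094, 3.692)
continuing one RK4 step at a time; state shown every 20 steps (Δt=0.2):
t=0.200: state=(0.921, 3.503)
t=0.400: state=(0.775, 3.237)
t=0.600: state=(0.676, 2.954)
t=0.800: state=(0.611, 2.672)
t=1.000: state=(0.573, 2.404)
t=1.200: state=(0.556, 2.156)
t=1.400: state=(0.556, 1.933)
t=1.600: state=(0.572, 1.734)
t=1.800: state=(0.602, 1.559)
t=2.000: state=(0.648, 1.408)
t=2.200: state=(0.710, 1.278)
t=2.400: state=(0.790, 1.169)
t=2.600: state=(0.890, 1.080)
t=2.800: state=(1.013, 1.010)
t=3.000: state=(1.163, 0.957)
t=3.200: state=(1.343, 0.924)
t=3.400: state=(1.555, 0.910)
t=3.600: state=(1.801, 0.919)
t=3.800: state=(2.080, 0.954)
t=4.000: state=(2.387, 1.022)
t=4.200: state=(2.708, 1.132)
t=4.400: state=(3.018, 1.296)
t=4.600: state=(3.278, 1.531)
t=4.800: state=(3.435, 1.850)
t=4.930: state=(3.455, 2.105)
compare at T: x=3.455, y=2.105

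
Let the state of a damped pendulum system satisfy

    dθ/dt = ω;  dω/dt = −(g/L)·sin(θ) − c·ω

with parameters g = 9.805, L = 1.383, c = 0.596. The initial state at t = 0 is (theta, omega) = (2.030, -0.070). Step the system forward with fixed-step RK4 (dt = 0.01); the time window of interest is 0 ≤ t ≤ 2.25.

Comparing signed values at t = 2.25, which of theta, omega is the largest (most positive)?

largest component: omega

t=0.000: state=(2.030, -0.070)
step 1 (dt=0.01): k1=(-0.070, -6.313), k2=(-0.102, -6.296), k3=(-0.101, -6.296), k4=(-0.133, -6.279); state += dt/6·(k1+2k2+2k3+k4)
t=0.010: state=(2.029, -0.133)
t=0.020: state=(2.027, -0.196)
t=0.030: state=(2.025, -0.258)
continuing one RK4 step at a time; state shown every 10 steps (Δt=0.1):
t=0.100: state=(1.992, -0.687)
t=0.200: state=(1.893, -1.287)
t=0.300: state=(1.735, -1.879)
t=0.400: state=(1.518, -2.456)
t=0.500: state=(1.245, -2.988)
t=0.600: state=(0.923, -3.422)
t=0.700: state=(0.566, -3.688)
t=0.800: state=(0.193, -3.727)
t=0.900: state=(-0.171, -3.517)
t=1.000: state=(-0.503, -3.084)
t=1.100: state=(-0.782, -2.491)
t=1.200: state=(-0.998, -1.810)
t=1.300: state=(-1.143, -1.100)
t=1.400: state=(-1.218, -0.398)
t=1.500: state=(-1.224, 0.273)
t=1.600: state=(-1.165, 0.898)
t=1.700: state=(-1.046, 1.462)
t=1.800: state=(-0.875, 1.943)
t=1.900: state=(-0.662, 2.309)
t=2.000: state=(-0.418, 2.528)
t=2.100: state=(-0.162, 2.578)
t=2.200: state=(0.091, 2.451)
t=2.250: state=(0.211, 2.326)
compare at T: theta=0.211, omega=2.326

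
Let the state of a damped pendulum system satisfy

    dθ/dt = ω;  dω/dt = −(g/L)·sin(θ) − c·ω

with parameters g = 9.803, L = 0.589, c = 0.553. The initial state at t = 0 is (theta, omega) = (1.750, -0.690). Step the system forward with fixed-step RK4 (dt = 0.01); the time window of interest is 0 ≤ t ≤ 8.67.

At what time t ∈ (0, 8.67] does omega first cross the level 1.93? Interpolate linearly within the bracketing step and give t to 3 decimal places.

t = 0.997

t=0.000: state=(1.750, -0.690)
step 1 (dt=0.01): k1=(-0.690, -15.995), k2=(-0.770, -15.961), k3=(-0.770, -15.963), k4=(-0.850, -15.929); state += dt/6·(k1+2k2+2k3+k4)
t=0.010: state=(1.742, -0.850)
t=0.020: state=(1.733, -1.009)
t=0.030: state=(1.722, -1.167)
continuing one RK4 step at a time; state shown every 50 steps (Δt=0.5):
t=0.500: state=(-0.228, -5.369)
t=0.990: state=(-1.210, 1.831)
next step: t=1.000: state=(-1.191, 1.975) — omega has crossed 1.93
linear interpolation between t=0.990 (1.83056) and t=1.000 (1.97522) → t≈0.997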